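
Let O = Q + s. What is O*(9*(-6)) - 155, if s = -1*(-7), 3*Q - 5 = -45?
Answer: 187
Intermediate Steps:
Q = -40/3 (Q = 5/3 + (1/3)*(-45) = 5/3 - 15 = -40/3 ≈ -13.333)
s = 7
O = -19/3 (O = -40/3 + 7 = -19/3 ≈ -6.3333)
O*(9*(-6)) - 155 = -57*(-6) - 155 = -19/3*(-54) - 155 = 342 - 155 = 187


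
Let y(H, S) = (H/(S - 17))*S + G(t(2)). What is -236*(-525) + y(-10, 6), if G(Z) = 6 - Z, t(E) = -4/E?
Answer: 1363048/11 ≈ 1.2391e+5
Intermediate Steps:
y(H, S) = 8 + H*S/(-17 + S) (y(H, S) = (H/(S - 17))*S + (6 - (-4)/2) = (H/(-17 + S))*S + (6 - (-4)/2) = (H/(-17 + S))*S + (6 - 1*(-2)) = H*S/(-17 + S) + (6 + 2) = H*S/(-17 + S) + 8 = 8 + H*S/(-17 + S))
-236*(-525) + y(-10, 6) = -236*(-525) + (-136 + 8*6 - 10*6)/(-17 + 6) = 123900 + (-136 + 48 - 60)/(-11) = 123900 - 1/11*(-148) = 123900 + 148/11 = 1363048/11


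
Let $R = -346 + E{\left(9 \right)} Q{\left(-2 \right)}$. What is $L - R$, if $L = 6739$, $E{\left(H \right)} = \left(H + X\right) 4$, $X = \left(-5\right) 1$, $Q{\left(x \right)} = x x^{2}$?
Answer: $7213$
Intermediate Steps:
$Q{\left(x \right)} = x^{3}$
$X = -5$
$E{\left(H \right)} = -20 + 4 H$ ($E{\left(H \right)} = \left(H - 5\right) 4 = \left(-5 + H\right) 4 = -20 + 4 H$)
$R = -474$ ($R = -346 + \left(-20 + 4 \cdot 9\right) \left(-2\right)^{3} = -346 + \left(-20 + 36\right) \left(-8\right) = -346 + 16 \left(-8\right) = -346 - 128 = -474$)
$L - R = 6739 - -474 = 6739 + 474 = 7213$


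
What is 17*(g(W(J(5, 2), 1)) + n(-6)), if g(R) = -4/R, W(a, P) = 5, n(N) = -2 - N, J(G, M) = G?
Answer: 272/5 ≈ 54.400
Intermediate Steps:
17*(g(W(J(5, 2), 1)) + n(-6)) = 17*(-4/5 + (-2 - 1*(-6))) = 17*(-4*⅕ + (-2 + 6)) = 17*(-⅘ + 4) = 17*(16/5) = 272/5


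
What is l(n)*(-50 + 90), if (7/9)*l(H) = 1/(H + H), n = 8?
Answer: 45/14 ≈ 3.2143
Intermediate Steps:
l(H) = 9/(14*H) (l(H) = 9/(7*(H + H)) = 9/(7*((2*H))) = 9*(1/(2*H))/7 = 9/(14*H))
l(n)*(-50 + 90) = ((9/14)/8)*(-50 + 90) = ((9/14)*(⅛))*40 = (9/112)*40 = 45/14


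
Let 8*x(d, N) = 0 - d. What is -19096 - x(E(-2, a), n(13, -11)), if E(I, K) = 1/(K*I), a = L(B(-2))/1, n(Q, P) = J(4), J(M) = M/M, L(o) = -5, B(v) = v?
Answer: -1527679/80 ≈ -19096.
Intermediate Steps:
J(M) = 1
n(Q, P) = 1
a = -5 (a = -5/1 = -5*1 = -5)
E(I, K) = 1/(I*K)
x(d, N) = -d/8 (x(d, N) = (0 - d)/8 = (-d)/8 = -d/8)
-19096 - x(E(-2, a), n(13, -11)) = -19096 - (-1)*1/(-2*(-5))/8 = -19096 - (-1)*(-½*(-⅕))/8 = -19096 - (-1)/(8*10) = -19096 - 1*(-1/80) = -19096 + 1/80 = -1527679/80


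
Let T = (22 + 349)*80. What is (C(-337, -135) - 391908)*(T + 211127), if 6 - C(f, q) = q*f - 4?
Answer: -105327296151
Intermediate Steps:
C(f, q) = 10 - f*q (C(f, q) = 6 - (q*f - 4) = 6 - (f*q - 4) = 6 - (-4 + f*q) = 6 + (4 - f*q) = 10 - f*q)
T = 29680 (T = 371*80 = 29680)
(C(-337, -135) - 391908)*(T + 211127) = ((10 - 1*(-337)*(-135)) - 391908)*(29680 + 211127) = ((10 - 45495) - 391908)*240807 = (-45485 - 391908)*240807 = -437393*240807 = -105327296151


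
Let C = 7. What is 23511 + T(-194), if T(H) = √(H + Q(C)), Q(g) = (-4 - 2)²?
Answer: 23511 + I*√158 ≈ 23511.0 + 12.57*I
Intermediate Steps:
Q(g) = 36 (Q(g) = (-6)² = 36)
T(H) = √(36 + H) (T(H) = √(H + 36) = √(36 + H))
23511 + T(-194) = 23511 + √(36 - 194) = 23511 + √(-158) = 23511 + I*√158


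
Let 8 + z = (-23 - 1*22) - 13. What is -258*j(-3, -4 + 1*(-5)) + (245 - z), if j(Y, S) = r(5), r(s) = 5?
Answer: -979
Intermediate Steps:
j(Y, S) = 5
z = -66 (z = -8 + ((-23 - 1*22) - 13) = -8 + ((-23 - 22) - 13) = -8 + (-45 - 13) = -8 - 58 = -66)
-258*j(-3, -4 + 1*(-5)) + (245 - z) = -258*5 + (245 - 1*(-66)) = -1290 + (245 + 66) = -1290 + 311 = -979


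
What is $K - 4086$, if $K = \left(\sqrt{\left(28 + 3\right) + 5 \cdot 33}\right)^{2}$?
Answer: $-3890$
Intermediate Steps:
$K = 196$ ($K = \left(\sqrt{31 + 165}\right)^{2} = \left(\sqrt{196}\right)^{2} = 14^{2} = 196$)
$K - 4086 = 196 - 4086 = -3890$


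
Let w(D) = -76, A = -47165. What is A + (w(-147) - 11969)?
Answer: -59210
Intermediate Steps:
A + (w(-147) - 11969) = -47165 + (-76 - 11969) = -47165 - 12045 = -59210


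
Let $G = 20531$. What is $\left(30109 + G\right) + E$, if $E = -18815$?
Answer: $31825$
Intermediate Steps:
$\left(30109 + G\right) + E = \left(30109 + 20531\right) - 18815 = 50640 - 18815 = 31825$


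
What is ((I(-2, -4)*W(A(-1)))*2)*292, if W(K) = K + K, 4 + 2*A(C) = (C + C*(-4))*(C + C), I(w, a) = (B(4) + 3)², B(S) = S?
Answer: -286160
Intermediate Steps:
I(w, a) = 49 (I(w, a) = (4 + 3)² = 7² = 49)
A(C) = -2 - 3*C² (A(C) = -2 + ((C + C*(-4))*(C + C))/2 = -2 + ((C - 4*C)*(2*C))/2 = -2 + ((-3*C)*(2*C))/2 = -2 + (-6*C²)/2 = -2 - 3*C²)
W(K) = 2*K
((I(-2, -4)*W(A(-1)))*2)*292 = ((49*(2*(-2 - 3*(-1)²)))*2)*292 = ((49*(2*(-2 - 3*1)))*2)*292 = ((49*(2*(-2 - 3)))*2)*292 = ((49*(2*(-5)))*2)*292 = ((49*(-10))*2)*292 = -490*2*292 = -980*292 = -286160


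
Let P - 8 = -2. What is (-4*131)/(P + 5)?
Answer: -524/11 ≈ -47.636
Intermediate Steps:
P = 6 (P = 8 - 2 = 6)
(-4*131)/(P + 5) = (-4*131)/(6 + 5) = -524/11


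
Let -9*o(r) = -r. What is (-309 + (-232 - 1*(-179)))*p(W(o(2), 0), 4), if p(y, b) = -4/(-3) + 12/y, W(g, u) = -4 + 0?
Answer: 1810/3 ≈ 603.33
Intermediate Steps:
o(r) = r/9 (o(r) = -(-1)*r/9 = r/9)
W(g, u) = -4
p(y, b) = 4/3 + 12/y (p(y, b) = -4*(-⅓) + 12/y = 4/3 + 12/y)
(-309 + (-232 - 1*(-179)))*p(W(o(2), 0), 4) = (-309 + (-232 - 1*(-179)))*(4/3 + 12/(-4)) = (-309 + (-232 + 179))*(4/3 + 12*(-¼)) = (-309 - 53)*(4/3 - 3) = -362*(-5/3) = 1810/3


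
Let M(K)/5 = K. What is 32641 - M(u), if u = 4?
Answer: 32621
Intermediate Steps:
M(K) = 5*K
32641 - M(u) = 32641 - 5*4 = 32641 - 1*20 = 32641 - 20 = 32621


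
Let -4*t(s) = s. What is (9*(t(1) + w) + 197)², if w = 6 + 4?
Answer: 1297321/16 ≈ 81083.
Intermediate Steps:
w = 10
t(s) = -s/4
(9*(t(1) + w) + 197)² = (9*(-¼*1 + 10) + 197)² = (9*(-¼ + 10) + 197)² = (9*(39/4) + 197)² = (351/4 + 197)² = (1139/4)² = 1297321/16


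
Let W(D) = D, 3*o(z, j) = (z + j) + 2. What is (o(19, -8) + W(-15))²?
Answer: 1024/9 ≈ 113.78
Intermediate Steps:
o(z, j) = ⅔ + j/3 + z/3 (o(z, j) = ((z + j) + 2)/3 = ((j + z) + 2)/3 = (2 + j + z)/3 = ⅔ + j/3 + z/3)
(o(19, -8) + W(-15))² = ((⅔ + (⅓)*(-8) + (⅓)*19) - 15)² = ((⅔ - 8/3 + 19/3) - 15)² = (13/3 - 15)² = (-32/3)² = 1024/9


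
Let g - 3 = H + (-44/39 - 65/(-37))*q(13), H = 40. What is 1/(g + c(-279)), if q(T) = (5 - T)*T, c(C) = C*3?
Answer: -111/95390 ≈ -0.0011636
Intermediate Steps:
c(C) = 3*C
q(T) = T*(5 - T)
g = -2483/111 (g = 3 + (40 + (-44/39 - 65/(-37))*(13*(5 - 1*13))) = 3 + (40 + (-44*1/39 - 65*(-1/37))*(13*(5 - 13))) = 3 + (40 + (-44/39 + 65/37)*(13*(-8))) = 3 + (40 + (907/1443)*(-104)) = 3 + (40 - 7256/111) = 3 - 2816/111 = -2483/111 ≈ -22.369)
1/(g + c(-279)) = 1/(-2483/111 + 3*(-279)) = 1/(-2483/111 - 837) = 1/(-95390/111) = -111/95390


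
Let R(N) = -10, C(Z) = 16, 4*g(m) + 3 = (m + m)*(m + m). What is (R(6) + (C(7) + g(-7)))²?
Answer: 47089/16 ≈ 2943.1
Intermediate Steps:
g(m) = -¾ + m² (g(m) = -¾ + ((m + m)*(m + m))/4 = -¾ + ((2*m)*(2*m))/4 = -¾ + (4*m²)/4 = -¾ + m²)
(R(6) + (C(7) + g(-7)))² = (-10 + (16 + (-¾ + (-7)²)))² = (-10 + (16 + (-¾ + 49)))² = (-10 + (16 + 193/4))² = (-10 + 257/4)² = (217/4)² = 47089/16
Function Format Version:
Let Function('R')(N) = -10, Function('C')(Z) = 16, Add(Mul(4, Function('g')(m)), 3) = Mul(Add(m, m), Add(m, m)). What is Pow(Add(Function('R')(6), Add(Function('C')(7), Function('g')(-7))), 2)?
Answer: Rational(47089, 16) ≈ 2943.1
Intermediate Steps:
Function('g')(m) = Add(Rational(-3, 4), Pow(m, 2)) (Function('g')(m) = Add(Rational(-3, 4), Mul(Rational(1, 4), Mul(Add(m, m), Add(m, m)))) = Add(Rational(-3, 4), Mul(Rational(1, 4), Mul(Mul(2, m), Mul(2, m)))) = Add(Rational(-3, 4), Mul(Rational(1, 4), Mul(4, Pow(m, 2)))) = Add(Rational(-3, 4), Pow(m, 2)))
Pow(Add(Function('R')(6), Add(Function('C')(7), Function('g')(-7))), 2) = Pow(Add(-10, Add(16, Add(Rational(-3, 4), Pow(-7, 2)))), 2) = Pow(Add(-10, Add(16, Add(Rational(-3, 4), 49))), 2) = Pow(Add(-10, Add(16, Rational(193, 4))), 2) = Pow(Add(-10, Rational(257, 4)), 2) = Pow(Rational(217, 4), 2) = Rational(47089, 16)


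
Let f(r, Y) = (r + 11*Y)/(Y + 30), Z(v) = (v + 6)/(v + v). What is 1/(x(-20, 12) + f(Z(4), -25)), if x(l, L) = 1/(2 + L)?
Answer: -28/1531 ≈ -0.018289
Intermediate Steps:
Z(v) = (6 + v)/(2*v) (Z(v) = (6 + v)/((2*v)) = (6 + v)*(1/(2*v)) = (6 + v)/(2*v))
f(r, Y) = (r + 11*Y)/(30 + Y)
1/(x(-20, 12) + f(Z(4), -25)) = 1/(1/(2 + 12) + ((1/2)*(6 + 4)/4 + 11*(-25))/(30 - 25)) = 1/(1/14 + ((1/2)*(1/4)*10 - 275)/5) = 1/(1/14 + (5/4 - 275)/5) = 1/(1/14 + (1/5)*(-1095/4)) = 1/(1/14 - 219/4) = 1/(-1531/28) = -28/1531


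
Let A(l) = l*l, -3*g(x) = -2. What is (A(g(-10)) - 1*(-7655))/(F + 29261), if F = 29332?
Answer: 68899/527337 ≈ 0.13065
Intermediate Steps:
g(x) = 2/3 (g(x) = -1/3*(-2) = 2/3)
A(l) = l**2
(A(g(-10)) - 1*(-7655))/(F + 29261) = ((2/3)**2 - 1*(-7655))/(29332 + 29261) = (4/9 + 7655)/58593 = (68899/9)*(1/58593) = 68899/527337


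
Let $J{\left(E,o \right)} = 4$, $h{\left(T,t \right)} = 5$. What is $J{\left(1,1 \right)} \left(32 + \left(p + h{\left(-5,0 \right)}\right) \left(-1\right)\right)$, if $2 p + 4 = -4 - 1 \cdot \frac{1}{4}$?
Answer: $\frac{249}{2} \approx 124.5$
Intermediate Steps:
$p = - \frac{33}{8}$ ($p = -2 + \frac{-4 - 1 \cdot \frac{1}{4}}{2} = -2 + \frac{-4 - \frac{1}{4}}{2} = -2 + \frac{1}{2} \left(- \frac{17}{4}\right) = -2 - \frac{17}{8} = - \frac{33}{8} \approx -4.125$)
$J{\left(1,1 \right)} \left(32 + \left(p + h{\left(-5,0 \right)}\right) \left(-1\right)\right) = 4 \left(32 + \left(- \frac{33}{8} + 5\right) \left(-1\right)\right) = 4 \left(32 + \frac{7}{8} \left(-1\right)\right) = 4 \left(32 - \frac{7}{8}\right) = 4 \cdot \frac{249}{8} = \frac{249}{2}$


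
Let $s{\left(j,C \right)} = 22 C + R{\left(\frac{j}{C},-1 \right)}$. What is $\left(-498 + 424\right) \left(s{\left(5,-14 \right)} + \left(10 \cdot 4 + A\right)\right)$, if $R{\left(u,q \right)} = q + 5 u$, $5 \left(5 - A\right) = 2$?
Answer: $\frac{689421}{35} \approx 19698.0$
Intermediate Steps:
$A = \frac{23}{5}$ ($A = 5 - \frac{2}{5} = \frac{23}{5} \approx 4.6$)
$s{\left(j,C \right)} = -1 + 22 C + \frac{5 j}{C}$ ($s{\left(j,C \right)} = 22 C - \left(1 - 5 \frac{j}{C}\right) = 22 C - \left(1 - \frac{5 j}{C}\right) = -1 + 22 C + \frac{5 j}{C}$)
$\left(-498 + 424\right) \left(s{\left(5,-14 \right)} + \left(10 \cdot 4 + A\right)\right) = \left(-498 + 424\right) \left(\left(-1 + 22 \left(-14\right) + 5 \cdot 5 \frac{1}{-14}\right) + \left(10 \cdot 4 + \frac{23}{5}\right)\right) = - 74 \left(\left(-1 - 308 + 5 \cdot 5 \left(- \frac{1}{14}\right)\right) + \left(40 + \frac{23}{5}\right)\right) = - 74 \left(\left(-1 - 308 - \frac{25}{14}\right) + \frac{223}{5}\right) = - 74 \left(- \frac{4351}{14} + \frac{223}{5}\right) = \left(-74\right) \left(- \frac{18633}{70}\right) = \frac{689421}{35}$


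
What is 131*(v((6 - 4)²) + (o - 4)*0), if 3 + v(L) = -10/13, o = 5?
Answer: -6419/13 ≈ -493.77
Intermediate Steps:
v(L) = -49/13 (v(L) = -3 - 10/13 = -49/13)
131*(v((6 - 4)²) + (o - 4)*0) = 131*(-49/13 + (5 - 4)*0) = 131*(-49/13 + 1*0) = 131*(-49/13 + 0) = 131*(-49/13) = -6419/13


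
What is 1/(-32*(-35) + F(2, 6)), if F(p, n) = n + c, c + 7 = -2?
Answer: 1/1117 ≈ 0.00089526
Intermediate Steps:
c = -9 (c = -7 - 2 = -9)
F(p, n) = -9 + n (F(p, n) = n - 9 = -9 + n)
1/(-32*(-35) + F(2, 6)) = 1/(-32*(-35) + (-9 + 6)) = 1/(1120 - 3) = 1/1117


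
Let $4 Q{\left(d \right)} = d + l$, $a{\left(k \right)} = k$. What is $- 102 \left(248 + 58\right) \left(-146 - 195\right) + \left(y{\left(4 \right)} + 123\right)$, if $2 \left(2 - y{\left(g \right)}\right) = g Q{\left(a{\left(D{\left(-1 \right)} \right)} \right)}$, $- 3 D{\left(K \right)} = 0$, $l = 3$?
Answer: $\frac{21286831}{2} \approx 1.0643 \cdot 10^{7}$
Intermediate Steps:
$D{\left(K \right)} = 0$ ($D{\left(K \right)} = \left(- \frac{1}{3}\right) 0 = 0$)
$Q{\left(d \right)} = \frac{3}{4} + \frac{d}{4}$ ($Q{\left(d \right)} = \frac{d + 3}{4} = \frac{3 + d}{4} = \frac{3}{4} + \frac{d}{4}$)
$y{\left(g \right)} = 2 - \frac{3 g}{8}$ ($y{\left(g \right)} = 2 - \frac{g \left(\frac{3}{4} + \frac{1}{4} \cdot 0\right)}{2} = 2 - \frac{g \left(\frac{3}{4} + 0\right)}{2} = 2 - \frac{g \frac{3}{4}}{2} = 2 - \frac{\frac{3}{4} g}{2} = 2 - \frac{3 g}{8}$)
$- 102 \left(248 + 58\right) \left(-146 - 195\right) + \left(y{\left(4 \right)} + 123\right) = - 102 \left(248 + 58\right) \left(-146 - 195\right) + \left(\left(2 - \frac{3}{2}\right) + 123\right) = - 102 \cdot 306 \left(-341\right) + \left(\left(2 - \frac{3}{2}\right) + 123\right) = \left(-102\right) \left(-104346\right) + \left(\frac{1}{2} + 123\right) = 10643292 + \frac{247}{2} = \frac{21286831}{2}$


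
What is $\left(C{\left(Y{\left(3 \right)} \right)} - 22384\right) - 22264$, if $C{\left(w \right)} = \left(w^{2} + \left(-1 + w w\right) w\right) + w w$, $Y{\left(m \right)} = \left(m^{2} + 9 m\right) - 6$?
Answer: $-15878$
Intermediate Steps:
$Y{\left(m \right)} = -6 + m^{2} + 9 m$
$C{\left(w \right)} = 2 w^{2} + w \left(-1 + w^{2}\right)$ ($C{\left(w \right)} = \left(w^{2} + \left(-1 + w^{2}\right) w\right) + w^{2} = \left(w^{2} + w \left(-1 + w^{2}\right)\right) + w^{2} = 2 w^{2} + w \left(-1 + w^{2}\right)$)
$\left(C{\left(Y{\left(3 \right)} \right)} - 22384\right) - 22264 = \left(\left(-6 + 3^{2} + 9 \cdot 3\right) \left(-1 + \left(-6 + 3^{2} + 9 \cdot 3\right)^{2} + 2 \left(-6 + 3^{2} + 9 \cdot 3\right)\right) - 22384\right) - 22264 = \left(\left(-6 + 9 + 27\right) \left(-1 + \left(-6 + 9 + 27\right)^{2} + 2 \left(-6 + 9 + 27\right)\right) - 22384\right) - 22264 = \left(30 \left(-1 + 30^{2} + 2 \cdot 30\right) - 22384\right) - 22264 = \left(30 \left(-1 + 900 + 60\right) - 22384\right) - 22264 = \left(30 \cdot 959 - 22384\right) - 22264 = \left(28770 - 22384\right) - 22264 = 6386 - 22264 = -15878$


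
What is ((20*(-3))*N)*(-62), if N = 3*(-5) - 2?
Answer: -63240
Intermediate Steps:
N = -17 (N = -15 - 2 = -17)
((20*(-3))*N)*(-62) = ((20*(-3))*(-17))*(-62) = -60*(-17)*(-62) = 1020*(-62) = -63240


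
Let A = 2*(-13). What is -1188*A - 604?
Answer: 30284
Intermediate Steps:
A = -26
-1188*A - 604 = -1188*(-26) - 604 = 30888 - 604 = 30284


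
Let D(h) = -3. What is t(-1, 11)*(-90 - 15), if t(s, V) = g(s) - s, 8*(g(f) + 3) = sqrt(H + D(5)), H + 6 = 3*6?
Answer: 1365/8 ≈ 170.63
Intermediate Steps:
H = 12 (H = -6 + 3*6 = -6 + 18 = 12)
g(f) = -21/8 (g(f) = -3 + sqrt(12 - 3)/8 = -3 + sqrt(9)/8 = -3 + (1/8)*3 = -3 + 3/8 = -21/8)
t(s, V) = -21/8 - s
t(-1, 11)*(-90 - 15) = (-21/8 - 1*(-1))*(-90 - 15) = (-21/8 + 1)*(-105) = -13/8*(-105) = 1365/8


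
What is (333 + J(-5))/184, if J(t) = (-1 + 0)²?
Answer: 167/92 ≈ 1.8152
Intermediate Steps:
J(t) = 1 (J(t) = (-1)² = 1)
(333 + J(-5))/184 = (333 + 1)/184 = (1/184)*334 = 167/92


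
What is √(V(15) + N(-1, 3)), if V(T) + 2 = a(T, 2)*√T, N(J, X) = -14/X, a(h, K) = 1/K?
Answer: √(-240 + 18*√15)/6 ≈ 2.1749*I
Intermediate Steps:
V(T) = -2 + √T/2
√(V(15) + N(-1, 3)) = √((-2 + √15/2) - 14/3) = √(-20/3 + √15/2)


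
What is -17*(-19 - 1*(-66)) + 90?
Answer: -709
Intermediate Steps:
-17*(-19 - 1*(-66)) + 90 = -17*(-19 + 66) + 90 = -17*47 + 90 = -799 + 90 = -709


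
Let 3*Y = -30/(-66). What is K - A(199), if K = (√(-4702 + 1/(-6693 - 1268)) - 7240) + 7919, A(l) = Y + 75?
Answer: 19927/33 + I*√298001111703/7961 ≈ 603.85 + 68.571*I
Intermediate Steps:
Y = 5/33 (Y = (-30/(-66))/3 = (-30*(-1/66))/3 = (⅓)*(5/11) = 5/33 ≈ 0.15152)
A(l) = 2480/33 (A(l) = 5/33 + 75 = 2480/33)
K = 679 + I*√298001111703/7961 (K = (√(-4702 + 1/(-7961)) - 7240) + 7919 = (√(-4702 - 1/7961) - 7240) + 7919 = (√(-37432623/7961) - 7240) + 7919 = (I*√298001111703/7961 - 7240) + 7919 = (-7240 + I*√298001111703/7961) + 7919 = 679 + I*√298001111703/7961 ≈ 679.0 + 68.571*I)
K - A(199) = (679 + I*√298001111703/7961) - 1*2480/33 = (679 + I*√298001111703/7961) - 2480/33 = 19927/33 + I*√298001111703/7961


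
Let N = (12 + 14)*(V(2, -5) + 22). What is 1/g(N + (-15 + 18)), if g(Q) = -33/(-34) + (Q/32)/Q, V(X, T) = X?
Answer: 544/545 ≈ 0.99817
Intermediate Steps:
N = 624 (N = (12 + 14)*(2 + 22) = 26*24 = 624)
g(Q) = 545/544 (g(Q) = -33*(-1/34) + (Q*(1/32))/Q = 33/34 + (Q/32)/Q = 33/34 + 1/32 = 545/544)
1/g(N + (-15 + 18)) = 1/(545/544) = 544/545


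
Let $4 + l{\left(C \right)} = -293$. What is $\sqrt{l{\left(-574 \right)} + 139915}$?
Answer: $\sqrt{139618} \approx 373.65$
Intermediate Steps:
$l{\left(C \right)} = -297$ ($l{\left(C \right)} = -4 - 293 = -297$)
$\sqrt{l{\left(-574 \right)} + 139915} = \sqrt{-297 + 139915} = \sqrt{139618}$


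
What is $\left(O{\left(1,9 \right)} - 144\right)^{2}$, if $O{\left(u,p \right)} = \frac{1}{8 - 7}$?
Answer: $20449$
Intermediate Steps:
$O{\left(u,p \right)} = 1$ ($O{\left(u,p \right)} = 1^{-1} = 1$)
$\left(O{\left(1,9 \right)} - 144\right)^{2} = \left(1 - 144\right)^{2} = \left(-143\right)^{2} = 20449$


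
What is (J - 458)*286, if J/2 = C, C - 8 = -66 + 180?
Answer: -61204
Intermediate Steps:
C = 122 (C = 8 + (-66 + 180) = 8 + 114 = 122)
J = 244 (J = 2*122 = 244)
(J - 458)*286 = (244 - 458)*286 = -214*286 = -61204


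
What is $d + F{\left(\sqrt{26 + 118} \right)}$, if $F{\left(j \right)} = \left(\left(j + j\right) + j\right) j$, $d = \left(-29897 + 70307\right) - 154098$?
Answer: $-113256$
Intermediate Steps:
$d = -113688$ ($d = 40410 - 154098 = -113688$)
$F{\left(j \right)} = 3 j^{2}$ ($F{\left(j \right)} = \left(2 j + j\right) j = 3 j j = 3 j^{2}$)
$d + F{\left(\sqrt{26 + 118} \right)} = -113688 + 3 \left(\sqrt{26 + 118}\right)^{2} = -113688 + 3 \left(\sqrt{144}\right)^{2} = -113688 + 3 \cdot 12^{2} = -113688 + 3 \cdot 144 = -113688 + 432 = -113256$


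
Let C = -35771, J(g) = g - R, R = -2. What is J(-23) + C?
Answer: -35792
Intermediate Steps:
J(g) = 2 + g (J(g) = g - 1*(-2) = g + 2 = 2 + g)
J(-23) + C = (2 - 23) - 35771 = -21 - 35771 = -35792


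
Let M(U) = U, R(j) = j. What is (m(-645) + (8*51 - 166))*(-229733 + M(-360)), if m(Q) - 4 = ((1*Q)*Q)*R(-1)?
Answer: 95667837447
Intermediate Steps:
m(Q) = 4 - Q² (m(Q) = 4 + ((1*Q)*Q)*(-1) = 4 + (Q*Q)*(-1) = 4 + Q²*(-1) = 4 - Q²)
(m(-645) + (8*51 - 166))*(-229733 + M(-360)) = ((4 - 1*(-645)²) + (8*51 - 166))*(-229733 - 360) = ((4 - 1*416025) + (408 - 166))*(-230093) = ((4 - 416025) + 242)*(-230093) = (-416021 + 242)*(-230093) = -415779*(-230093) = 95667837447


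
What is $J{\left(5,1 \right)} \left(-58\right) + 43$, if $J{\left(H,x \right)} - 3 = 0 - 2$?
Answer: $-15$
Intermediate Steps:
$J{\left(H,x \right)} = 1$ ($J{\left(H,x \right)} = 3 + \left(0 - 2\right) = 3 - 2 = 1$)
$J{\left(5,1 \right)} \left(-58\right) + 43 = 1 \left(-58\right) + 43 = -58 + 43 = -15$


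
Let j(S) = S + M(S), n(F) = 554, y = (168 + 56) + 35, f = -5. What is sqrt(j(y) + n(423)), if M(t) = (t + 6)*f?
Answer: 16*I*sqrt(2) ≈ 22.627*I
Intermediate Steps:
y = 259 (y = 224 + 35 = 259)
M(t) = -30 - 5*t (M(t) = (t + 6)*(-5) = (6 + t)*(-5) = -30 - 5*t)
j(S) = -30 - 4*S (j(S) = S + (-30 - 5*S) = -30 - 4*S)
sqrt(j(y) + n(423)) = sqrt((-30 - 4*259) + 554) = sqrt((-30 - 1036) + 554) = sqrt(-1066 + 554) = sqrt(-512) = 16*I*sqrt(2)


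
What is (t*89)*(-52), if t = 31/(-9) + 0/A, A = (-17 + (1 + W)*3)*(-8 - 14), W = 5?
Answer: 143468/9 ≈ 15941.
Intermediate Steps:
A = -22 (A = (-17 + (1 + 5)*3)*(-8 - 14) = (-17 + 6*3)*(-22) = (-17 + 18)*(-22) = 1*(-22) = -22)
t = -31/9 (t = 31/(-9) + 0/(-22) = 31*(-1/9) + 0*(-1/22) = -31/9 + 0 = -31/9 ≈ -3.4444)
(t*89)*(-52) = -31/9*89*(-52) = -2759/9*(-52) = 143468/9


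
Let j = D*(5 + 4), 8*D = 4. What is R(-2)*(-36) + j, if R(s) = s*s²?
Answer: 585/2 ≈ 292.50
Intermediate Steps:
D = ½ (D = (⅛)*4 = ½ ≈ 0.50000)
R(s) = s³
j = 9/2 (j = (5 + 4)/2 = (½)*9 = 9/2 ≈ 4.5000)
R(-2)*(-36) + j = (-2)³*(-36) + 9/2 = -8*(-36) + 9/2 = 288 + 9/2 = 585/2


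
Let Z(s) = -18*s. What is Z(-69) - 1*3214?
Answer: -1972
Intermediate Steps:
Z(-69) - 1*3214 = -18*(-69) - 1*3214 = 1242 - 3214 = -1972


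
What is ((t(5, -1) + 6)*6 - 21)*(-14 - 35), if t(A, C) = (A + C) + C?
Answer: -1617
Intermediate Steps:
t(A, C) = A + 2*C
((t(5, -1) + 6)*6 - 21)*(-14 - 35) = (((5 + 2*(-1)) + 6)*6 - 21)*(-14 - 35) = (((5 - 2) + 6)*6 - 21)*(-49) = ((3 + 6)*6 - 21)*(-49) = (9*6 - 21)*(-49) = (54 - 21)*(-49) = 33*(-49) = -1617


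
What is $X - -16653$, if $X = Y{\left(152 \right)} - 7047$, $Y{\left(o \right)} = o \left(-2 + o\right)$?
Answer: $32406$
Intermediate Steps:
$X = 15753$ ($X = 152 \left(-2 + 152\right) - 7047 = 152 \cdot 150 - 7047 = 22800 - 7047 = 15753$)
$X - -16653 = 15753 - -16653 = 15753 + 16653 = 32406$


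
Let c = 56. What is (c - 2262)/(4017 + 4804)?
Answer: -2206/8821 ≈ -0.25008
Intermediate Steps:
(c - 2262)/(4017 + 4804) = (56 - 2262)/(4017 + 4804) = -2206/8821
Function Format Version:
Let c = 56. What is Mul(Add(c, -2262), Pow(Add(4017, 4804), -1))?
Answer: Rational(-2206, 8821) ≈ -0.25008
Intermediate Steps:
Mul(Add(c, -2262), Pow(Add(4017, 4804), -1)) = Mul(Add(56, -2262), Pow(Add(4017, 4804), -1)) = Mul(-2206, Pow(8821, -1)) = Mul(-2206, Rational(1, 8821)) = Rational(-2206, 8821)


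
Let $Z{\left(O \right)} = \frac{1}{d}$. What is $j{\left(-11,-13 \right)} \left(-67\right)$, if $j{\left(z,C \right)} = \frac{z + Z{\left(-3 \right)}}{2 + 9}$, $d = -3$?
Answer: $\frac{2278}{33} \approx 69.03$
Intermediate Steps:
$Z{\left(O \right)} = - \frac{1}{3}$ ($Z{\left(O \right)} = \frac{1}{-3} = - \frac{1}{3}$)
$j{\left(z,C \right)} = - \frac{1}{33} + \frac{z}{11}$ ($j{\left(z,C \right)} = \frac{z - \frac{1}{3}}{2 + 9} = \frac{- \frac{1}{3} + z}{11} = \left(- \frac{1}{3} + z\right) \frac{1}{11} = - \frac{1}{33} + \frac{z}{11}$)
$j{\left(-11,-13 \right)} \left(-67\right) = \left(- \frac{1}{33} + \frac{1}{11} \left(-11\right)\right) \left(-67\right) = \left(- \frac{1}{33} - 1\right) \left(-67\right) = \left(- \frac{34}{33}\right) \left(-67\right) = \frac{2278}{33}$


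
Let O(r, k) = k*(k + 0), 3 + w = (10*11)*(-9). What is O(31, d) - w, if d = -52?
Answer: 3697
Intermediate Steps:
w = -993 (w = -3 + (10*11)*(-9) = -3 + 110*(-9) = -3 - 990 = -993)
O(r, k) = k² (O(r, k) = k*k = k²)
O(31, d) - w = (-52)² - 1*(-993) = 2704 + 993 = 3697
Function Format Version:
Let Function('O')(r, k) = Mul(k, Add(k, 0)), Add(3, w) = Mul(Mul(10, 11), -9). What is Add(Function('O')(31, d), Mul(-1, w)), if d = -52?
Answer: 3697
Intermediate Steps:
w = -993 (w = Add(-3, Mul(Mul(10, 11), -9)) = Add(-3, Mul(110, -9)) = Add(-3, -990) = -993)
Function('O')(r, k) = Pow(k, 2) (Function('O')(r, k) = Mul(k, k) = Pow(k, 2))
Add(Function('O')(31, d), Mul(-1, w)) = Add(Pow(-52, 2), Mul(-1, -993)) = Add(2704, 993) = 3697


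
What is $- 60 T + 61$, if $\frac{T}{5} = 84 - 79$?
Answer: $-1439$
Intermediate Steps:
$T = 25$ ($T = 5 \left(84 - 79\right) = 5 \cdot 5 = 25$)
$- 60 T + 61 = \left(-60\right) 25 + 61 = -1500 + 61 = -1439$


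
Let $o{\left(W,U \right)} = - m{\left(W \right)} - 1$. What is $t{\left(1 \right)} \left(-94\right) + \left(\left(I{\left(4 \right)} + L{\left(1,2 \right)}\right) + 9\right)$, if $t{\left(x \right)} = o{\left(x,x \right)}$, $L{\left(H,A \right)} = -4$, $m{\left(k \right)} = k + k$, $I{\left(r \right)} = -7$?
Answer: $280$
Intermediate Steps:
$m{\left(k \right)} = 2 k$
$o{\left(W,U \right)} = -1 - 2 W$ ($o{\left(W,U \right)} = - 2 W - 1 = -1 - 2 W$)
$t{\left(x \right)} = -1 - 2 x$
$t{\left(1 \right)} \left(-94\right) + \left(\left(I{\left(4 \right)} + L{\left(1,2 \right)}\right) + 9\right) = \left(-1 - 2\right) \left(-94\right) + \left(\left(-7 - 4\right) + 9\right) = \left(-1 - 2\right) \left(-94\right) + \left(-11 + 9\right) = \left(-3\right) \left(-94\right) - 2 = 282 - 2 = 280$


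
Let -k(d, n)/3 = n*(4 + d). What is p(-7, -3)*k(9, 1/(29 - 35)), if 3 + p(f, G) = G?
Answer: -39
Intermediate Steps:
p(f, G) = -3 + G
k(d, n) = -3*n*(4 + d)
p(-7, -3)*k(9, 1/(29 - 35)) = (-3 - 3)*(-3*(4 + 9)/(29 - 35)) = -(-18)*13/(-6) = -(-18)*(-1)*13/6 = -6*13/2 = -39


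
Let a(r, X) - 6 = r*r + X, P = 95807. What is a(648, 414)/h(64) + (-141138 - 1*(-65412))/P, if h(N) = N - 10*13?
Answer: -6712496564/1053877 ≈ -6369.3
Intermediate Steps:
a(r, X) = 6 + X + r² (a(r, X) = 6 + (r*r + X) = 6 + (r² + X) = 6 + (X + r²) = 6 + X + r²)
h(N) = -130 + N (h(N) = N - 130 = -130 + N)
a(648, 414)/h(64) + (-141138 - 1*(-65412))/P = (6 + 414 + 648²)/(-130 + 64) + (-141138 - 1*(-65412))/95807 = (6 + 414 + 419904)/(-66) + (-141138 + 65412)*(1/95807) = 420324*(-1/66) - 75726*1/95807 = -70054/11 - 75726/95807 = -6712496564/1053877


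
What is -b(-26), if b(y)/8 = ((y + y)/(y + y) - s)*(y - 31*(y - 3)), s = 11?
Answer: 69840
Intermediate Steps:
b(y) = -7440 + 2400*y (b(y) = 8*(((y + y)/(y + y) - 1*11)*(y - 31*(y - 3))) = 8*(((2*y)/((2*y)) - 11)*(y - 31*(-3 + y))) = 8*(((2*y)*(1/(2*y)) - 11)*(y + (93 - 31*y))) = 8*((1 - 11)*(93 - 30*y)) = 8*(-10*(93 - 30*y)) = 8*(-930 + 300*y) = -7440 + 2400*y)
-b(-26) = -(-7440 + 2400*(-26)) = -(-7440 - 62400) = -1*(-69840) = 69840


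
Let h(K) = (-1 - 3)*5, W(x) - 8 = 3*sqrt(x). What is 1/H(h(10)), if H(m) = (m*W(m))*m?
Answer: 1/12200 - 3*I*sqrt(5)/48800 ≈ 8.1967e-5 - 0.00013746*I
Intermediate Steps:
W(x) = 8 + 3*sqrt(x)
h(K) = -20 (h(K) = -4*5 = -20)
H(m) = m**2*(8 + 3*sqrt(m)) (H(m) = (m*(8 + 3*sqrt(m)))*m = m**2*(8 + 3*sqrt(m)))
1/H(h(10)) = 1/((-20)**2*(8 + 3*sqrt(-20))) = 1/(400*(8 + 3*(2*I*sqrt(5)))) = 1/(400*(8 + 6*I*sqrt(5))) = 1/(3200 + 2400*I*sqrt(5))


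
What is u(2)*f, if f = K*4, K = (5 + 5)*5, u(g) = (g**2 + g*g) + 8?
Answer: 3200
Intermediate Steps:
u(g) = 8 + 2*g**2 (u(g) = (g**2 + g**2) + 8 = 2*g**2 + 8 = 8 + 2*g**2)
K = 50 (K = 10*5 = 50)
f = 200 (f = 50*4 = 200)
u(2)*f = (8 + 2*2**2)*200 = (8 + 2*4)*200 = (8 + 8)*200 = 16*200 = 3200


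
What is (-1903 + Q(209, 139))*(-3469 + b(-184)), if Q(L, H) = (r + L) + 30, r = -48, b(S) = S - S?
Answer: 5938928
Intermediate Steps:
b(S) = 0
Q(L, H) = -18 + L (Q(L, H) = (-48 + L) + 30 = -18 + L)
(-1903 + Q(209, 139))*(-3469 + b(-184)) = (-1903 + (-18 + 209))*(-3469 + 0) = (-1903 + 191)*(-3469) = -1712*(-3469) = 5938928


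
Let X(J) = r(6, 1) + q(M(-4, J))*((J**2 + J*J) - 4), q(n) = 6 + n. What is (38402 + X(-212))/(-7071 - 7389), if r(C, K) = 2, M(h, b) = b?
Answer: 923885/723 ≈ 1277.8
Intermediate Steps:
X(J) = 2 + (-4 + 2*J**2)*(6 + J) (X(J) = 2 + (6 + J)*((J**2 + J*J) - 4) = 2 + (6 + J)*((J**2 + J**2) - 4) = 2 + (6 + J)*(2*J**2 - 4) = 2 + (6 + J)*(-4 + 2*J**2) = 2 + (-4 + 2*J**2)*(6 + J))
(38402 + X(-212))/(-7071 - 7389) = (38402 + (-22 - 4*(-212) + 2*(-212)**2*(6 - 212)))/(-7071 - 7389) = (38402 + (-22 + 848 + 2*44944*(-206)))/(-14460) = (38402 + (-22 + 848 - 18516928))*(-1/14460) = (38402 - 18516102)*(-1/14460) = -18477700*(-1/14460) = 923885/723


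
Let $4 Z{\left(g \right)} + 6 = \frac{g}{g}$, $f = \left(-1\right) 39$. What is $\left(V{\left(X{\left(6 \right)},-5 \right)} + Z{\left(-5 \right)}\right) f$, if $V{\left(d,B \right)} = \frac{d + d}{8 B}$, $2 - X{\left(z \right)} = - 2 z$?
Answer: $\frac{1521}{20} \approx 76.05$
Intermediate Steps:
$f = -39$
$Z{\left(g \right)} = - \frac{5}{4}$ ($Z{\left(g \right)} = - \frac{3}{2} + \frac{g \frac{1}{g}}{4} = - \frac{3}{2} + \frac{1}{4} \cdot 1 = - \frac{3}{2} + \frac{1}{4} = - \frac{5}{4}$)
$X{\left(z \right)} = 2 + 2 z$ ($X{\left(z \right)} = 2 - - 2 z = 2 + 2 z$)
$V{\left(d,B \right)} = \frac{d}{4 B}$ ($V{\left(d,B \right)} = 2 d \frac{1}{8 B} = \frac{d}{4 B}$)
$\left(V{\left(X{\left(6 \right)},-5 \right)} + Z{\left(-5 \right)}\right) f = \left(\frac{2 + 2 \cdot 6}{4 \left(-5\right)} - \frac{5}{4}\right) \left(-39\right) = \left(\frac{1}{4} \left(2 + 12\right) \left(- \frac{1}{5}\right) - \frac{5}{4}\right) \left(-39\right) = \left(\frac{1}{4} \cdot 14 \left(- \frac{1}{5}\right) - \frac{5}{4}\right) \left(-39\right) = \left(- \frac{7}{10} - \frac{5}{4}\right) \left(-39\right) = \left(- \frac{39}{20}\right) \left(-39\right) = \frac{1521}{20}$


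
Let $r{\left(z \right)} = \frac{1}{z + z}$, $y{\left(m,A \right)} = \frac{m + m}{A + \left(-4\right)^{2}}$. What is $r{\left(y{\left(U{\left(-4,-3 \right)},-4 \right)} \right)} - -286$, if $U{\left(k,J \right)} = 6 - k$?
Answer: $\frac{2863}{10} \approx 286.3$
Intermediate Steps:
$y{\left(m,A \right)} = \frac{2 m}{16 + A}$ ($y{\left(m,A \right)} = \frac{2 m}{A + 16} = \frac{2 m}{16 + A}$)
$r{\left(z \right)} = \frac{1}{2 z}$
$r{\left(y{\left(U{\left(-4,-3 \right)},-4 \right)} \right)} - -286 = \frac{1}{2 \frac{2 \left(6 - -4\right)}{16 - 4}} - -286 = \frac{1}{2 \frac{2 \left(6 + 4\right)}{12}} + 286 = \frac{1}{2 \cdot 2 \cdot 10 \cdot \frac{1}{12}} + 286 = \frac{1}{2 \cdot \frac{5}{3}} + 286 = \frac{1}{2} \cdot \frac{3}{5} + 286 = \frac{3}{10} + 286 = \frac{2863}{10}$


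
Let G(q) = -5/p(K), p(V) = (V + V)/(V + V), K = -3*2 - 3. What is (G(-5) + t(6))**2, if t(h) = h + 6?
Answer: 49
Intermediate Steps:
K = -9 (K = -6 - 3 = -9)
t(h) = 6 + h
p(V) = 1 (p(V) = (2*V)/((2*V)) = (2*V)*(1/(2*V)) = 1)
G(q) = -5 (G(q) = -5/1 = -5*1 = -5)
(G(-5) + t(6))**2 = (-5 + (6 + 6))**2 = (-5 + 12)**2 = 7**2 = 49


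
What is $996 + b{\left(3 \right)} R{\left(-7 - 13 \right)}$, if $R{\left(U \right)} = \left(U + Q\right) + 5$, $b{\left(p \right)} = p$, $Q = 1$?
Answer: $954$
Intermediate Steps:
$R{\left(U \right)} = 6 + U$ ($R{\left(U \right)} = \left(U + 1\right) + 5 = \left(1 + U\right) + 5 = 6 + U$)
$996 + b{\left(3 \right)} R{\left(-7 - 13 \right)} = 996 + 3 \left(6 - 20\right) = 996 + 3 \left(-14\right) = 996 - 42 = 954$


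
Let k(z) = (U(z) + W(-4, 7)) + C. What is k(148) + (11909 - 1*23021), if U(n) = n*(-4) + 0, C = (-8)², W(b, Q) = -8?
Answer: -11648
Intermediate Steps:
C = 64
U(n) = -4*n (U(n) = -4*n + 0 = -4*n)
k(z) = 56 - 4*z (k(z) = (-4*z - 8) + 64 = (-8 - 4*z) + 64 = 56 - 4*z)
k(148) + (11909 - 1*23021) = (56 - 4*148) + (11909 - 1*23021) = (56 - 592) + (11909 - 23021) = -536 - 11112 = -11648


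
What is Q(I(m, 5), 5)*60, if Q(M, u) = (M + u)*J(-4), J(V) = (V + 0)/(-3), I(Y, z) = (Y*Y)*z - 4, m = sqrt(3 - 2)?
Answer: 480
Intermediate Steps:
m = 1 (m = sqrt(1) = 1)
I(Y, z) = -4 + z*Y**2 (I(Y, z) = Y**2*z - 4 = z*Y**2 - 4 = -4 + z*Y**2)
J(V) = -V/3 (J(V) = V*(-1/3) = -V/3)
Q(M, u) = 4*M/3 + 4*u/3 (Q(M, u) = (M + u)*(-1/3*(-4)) = (M + u)*(4/3) = 4*M/3 + 4*u/3)
Q(I(m, 5), 5)*60 = (4*(-4 + 5*1**2)/3 + (4/3)*5)*60 = (4*(-4 + 5*1)/3 + 20/3)*60 = (4*(-4 + 5)/3 + 20/3)*60 = ((4/3)*1 + 20/3)*60 = (4/3 + 20/3)*60 = 8*60 = 480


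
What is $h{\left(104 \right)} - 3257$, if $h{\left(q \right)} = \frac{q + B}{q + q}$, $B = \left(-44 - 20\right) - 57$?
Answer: $- \frac{677473}{208} \approx -3257.1$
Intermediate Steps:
$B = -121$ ($B = -64 - 57 = -121$)
$h{\left(q \right)} = \frac{-121 + q}{2 q}$ ($h{\left(q \right)} = \frac{q - 121}{q + q} = \frac{-121 + q}{2 q}$)
$h{\left(104 \right)} - 3257 = \frac{-121 + 104}{2 \cdot 104} - 3257 = \frac{1}{2} \cdot \frac{1}{104} \left(-17\right) - 3257 = - \frac{17}{208} - 3257 = - \frac{677473}{208}$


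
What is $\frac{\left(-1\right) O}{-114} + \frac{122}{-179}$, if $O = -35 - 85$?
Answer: $- \frac{5898}{3401} \approx -1.7342$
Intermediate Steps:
$O = -120$ ($O = -35 - 85 = -120$)
$\frac{\left(-1\right) O}{-114} + \frac{122}{-179} = \frac{\left(-1\right) \left(-120\right)}{-114} + \frac{122}{-179} = 120 \left(- \frac{1}{114}\right) + 122 \left(- \frac{1}{179}\right) = - \frac{20}{19} - \frac{122}{179} = - \frac{5898}{3401}$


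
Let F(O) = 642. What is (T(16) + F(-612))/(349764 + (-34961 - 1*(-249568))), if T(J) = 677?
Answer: 1319/564371 ≈ 0.0023371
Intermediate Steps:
(T(16) + F(-612))/(349764 + (-34961 - 1*(-249568))) = (677 + 642)/(349764 + (-34961 - 1*(-249568))) = 1319/(349764 + (-34961 + 249568)) = 1319/(349764 + 214607) = 1319/564371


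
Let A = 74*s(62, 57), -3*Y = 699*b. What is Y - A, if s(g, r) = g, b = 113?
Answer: -30917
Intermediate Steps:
Y = -26329 (Y = -233*113 = -⅓*78987 = -26329)
A = 4588 (A = 74*62 = 4588)
Y - A = -26329 - 1*4588 = -26329 - 4588 = -30917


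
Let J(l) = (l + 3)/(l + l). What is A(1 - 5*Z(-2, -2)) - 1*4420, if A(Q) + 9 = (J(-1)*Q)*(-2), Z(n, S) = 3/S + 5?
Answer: -4462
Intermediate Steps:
J(l) = (3 + l)/(2*l) (J(l) = (3 + l)/((2*l)) = (3 + l)*(1/(2*l)) = (3 + l)/(2*l))
Z(n, S) = 5 + 3/S
A(Q) = -9 + 2*Q (A(Q) = -9 + (((½)*(3 - 1)/(-1))*Q)*(-2) = -9 + (((½)*(-1)*2)*Q)*(-2) = -9 - Q*(-2) = -9 + 2*Q)
A(1 - 5*Z(-2, -2)) - 1*4420 = (-9 + 2*(1 - 5*(5 + 3/(-2)))) - 1*4420 = (-9 + 2*(1 - 5*(5 + 3*(-½)))) - 4420 = (-9 + 2*(1 - 5*(5 - 3/2))) - 4420 = (-9 + 2*(1 - 5*7/2)) - 4420 = (-9 + 2*(1 - 35/2)) - 4420 = (-9 + 2*(-33/2)) - 4420 = (-9 - 33) - 4420 = -42 - 4420 = -4462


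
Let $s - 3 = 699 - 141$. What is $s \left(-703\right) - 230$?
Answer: $-394613$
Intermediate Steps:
$s = 561$ ($s = 3 + \left(699 - 141\right) = 3 + 558 = 561$)
$s \left(-703\right) - 230 = 561 \left(-703\right) - 230 = -394383 - 230 = -394613$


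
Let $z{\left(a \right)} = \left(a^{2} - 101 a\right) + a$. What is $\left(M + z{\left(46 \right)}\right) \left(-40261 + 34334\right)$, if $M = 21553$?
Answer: $-113021963$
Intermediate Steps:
$z{\left(a \right)} = a^{2} - 100 a$
$\left(M + z{\left(46 \right)}\right) \left(-40261 + 34334\right) = \left(21553 + 46 \left(-100 + 46\right)\right) \left(-40261 + 34334\right) = \left(21553 + 46 \left(-54\right)\right) \left(-5927\right) = \left(21553 - 2484\right) \left(-5927\right) = 19069 \left(-5927\right) = -113021963$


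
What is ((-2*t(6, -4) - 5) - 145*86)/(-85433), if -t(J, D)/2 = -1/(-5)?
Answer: 62371/427165 ≈ 0.14601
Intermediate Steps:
t(J, D) = -⅖ (t(J, D) = -(-2)/(-5) = -(-2)*(-1)/5 = -2*⅕ = -⅖)
((-2*t(6, -4) - 5) - 145*86)/(-85433) = ((-2*(-⅖) - 5) - 145*86)/(-85433) = ((⅘ - 5) - 12470)*(-1/85433) = (-21/5 - 12470)*(-1/85433) = -62371/5*(-1/85433) = 62371/427165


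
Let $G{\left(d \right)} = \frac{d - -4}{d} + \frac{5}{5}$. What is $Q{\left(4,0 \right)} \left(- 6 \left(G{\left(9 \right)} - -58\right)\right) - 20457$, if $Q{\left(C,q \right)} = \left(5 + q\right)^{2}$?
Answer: $- \frac{88571}{3} \approx -29524.0$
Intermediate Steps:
$G{\left(d \right)} = 1 + \frac{4 + d}{d}$ ($G{\left(d \right)} = \frac{d + 4}{d} + 5 \cdot \frac{1}{5} = \frac{4 + d}{d} + 1 = 1 + \frac{4 + d}{d}$)
$Q{\left(4,0 \right)} \left(- 6 \left(G{\left(9 \right)} - -58\right)\right) - 20457 = \left(5 + 0\right)^{2} \left(- 6 \left(\left(2 + \frac{4}{9}\right) - -58\right)\right) - 20457 = 5^{2} \left(- 6 \left(\left(2 + 4 \cdot \frac{1}{9}\right) + 58\right)\right) - 20457 = 25 \left(- 6 \left(\left(2 + \frac{4}{9}\right) + 58\right)\right) - 20457 = 25 \left(- 6 \left(\frac{22}{9} + 58\right)\right) - 20457 = 25 \left(\left(-6\right) \frac{544}{9}\right) - 20457 = 25 \left(- \frac{1088}{3}\right) - 20457 = - \frac{27200}{3} - 20457 = - \frac{88571}{3}$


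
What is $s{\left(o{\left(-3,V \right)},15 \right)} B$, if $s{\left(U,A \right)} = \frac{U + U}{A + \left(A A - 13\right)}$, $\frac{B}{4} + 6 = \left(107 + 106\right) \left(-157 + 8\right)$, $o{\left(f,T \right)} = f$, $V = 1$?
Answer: $\frac{761832}{227} \approx 3356.1$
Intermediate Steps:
$B = -126972$ ($B = -24 + 4 \left(107 + 106\right) \left(-157 + 8\right) = -24 + 4 \cdot 213 \left(-149\right) = -24 + 4 \left(-31737\right) = -24 - 126948 = -126972$)
$s{\left(U,A \right)} = \frac{2 U}{-13 + A + A^{2}}$ ($s{\left(U,A \right)} = \frac{2 U}{A + \left(A^{2} - 13\right)} = \frac{2 U}{A + \left(-13 + A^{2}\right)} = \frac{2 U}{-13 + A + A^{2}}$)
$s{\left(o{\left(-3,V \right)},15 \right)} B = 2 \left(-3\right) \frac{1}{-13 + 15 + 15^{2}} \left(-126972\right) = 2 \left(-3\right) \frac{1}{-13 + 15 + 225} \left(-126972\right) = 2 \left(-3\right) \frac{1}{227} \left(-126972\right) = \left(- \frac{6}{227}\right) \left(-126972\right) = \frac{761832}{227}$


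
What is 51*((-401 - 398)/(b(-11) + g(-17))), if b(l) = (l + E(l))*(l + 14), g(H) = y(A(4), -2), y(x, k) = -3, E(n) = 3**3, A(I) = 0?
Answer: -13583/15 ≈ -905.53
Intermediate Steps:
E(n) = 27
g(H) = -3
b(l) = (14 + l)*(27 + l) (b(l) = (l + 27)*(l + 14) = (27 + l)*(14 + l) = (14 + l)*(27 + l))
51*((-401 - 398)/(b(-11) + g(-17))) = 51*((-401 - 398)/((378 + (-11)**2 + 41*(-11)) - 3)) = 51*(-799/((378 + 121 - 451) - 3)) = 51*(-799/(48 - 3)) = 51*(-799/45) = -13583/15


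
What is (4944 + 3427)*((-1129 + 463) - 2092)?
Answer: -23087218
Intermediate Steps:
(4944 + 3427)*((-1129 + 463) - 2092) = 8371*(-666 - 2092) = 8371*(-2758) = -23087218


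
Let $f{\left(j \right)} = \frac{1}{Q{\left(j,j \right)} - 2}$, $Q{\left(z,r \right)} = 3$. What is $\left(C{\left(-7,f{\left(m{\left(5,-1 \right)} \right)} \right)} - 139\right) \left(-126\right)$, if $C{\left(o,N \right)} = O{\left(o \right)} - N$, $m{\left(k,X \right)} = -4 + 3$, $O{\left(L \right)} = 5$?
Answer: $17010$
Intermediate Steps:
$m{\left(k,X \right)} = -1$
$f{\left(j \right)} = 1$ ($f{\left(j \right)} = \frac{1}{3 - 2} = 1^{-1} = 1$)
$C{\left(o,N \right)} = 5 - N$
$\left(C{\left(-7,f{\left(m{\left(5,-1 \right)} \right)} \right)} - 139\right) \left(-126\right) = \left(\left(5 - 1\right) - 139\right) \left(-126\right) = \left(4 - 139\right) \left(-126\right) = \left(-135\right) \left(-126\right) = 17010$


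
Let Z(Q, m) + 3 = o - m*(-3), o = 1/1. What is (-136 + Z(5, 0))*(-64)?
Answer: 8832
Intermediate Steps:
o = 1
Z(Q, m) = -2 + 3*m (Z(Q, m) = -3 + (1 - m*(-3)) = -3 + (1 - (-3)*m) = -3 + (1 + 3*m) = -2 + 3*m)
(-136 + Z(5, 0))*(-64) = (-136 + (-2 + 3*0))*(-64) = (-136 + (-2 + 0))*(-64) = (-136 - 2)*(-64) = -138*(-64) = 8832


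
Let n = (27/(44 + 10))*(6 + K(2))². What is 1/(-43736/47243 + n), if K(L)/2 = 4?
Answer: 6749/655154 ≈ 0.010301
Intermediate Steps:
K(L) = 8 (K(L) = 2*4 = 8)
n = 98 (n = (27/(44 + 10))*(6 + 8)² = (27/54)*14² = (27*(1/54))*196 = (½)*196 = 98)
1/(-43736/47243 + n) = 1/(-43736/47243 + 98) = 1/(-43736*1/47243 + 98) = 1/(-6248/6749 + 98) = 1/(655154/6749) = 6749/655154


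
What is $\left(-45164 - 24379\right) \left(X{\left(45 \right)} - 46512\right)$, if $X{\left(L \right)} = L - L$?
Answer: $3234584016$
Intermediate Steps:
$X{\left(L \right)} = 0$
$\left(-45164 - 24379\right) \left(X{\left(45 \right)} - 46512\right) = \left(-45164 - 24379\right) \left(0 - 46512\right) = \left(-69543\right) \left(-46512\right) = 3234584016$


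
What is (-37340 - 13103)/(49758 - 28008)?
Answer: -50443/21750 ≈ -2.3192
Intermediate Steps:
(-37340 - 13103)/(49758 - 28008) = -50443/21750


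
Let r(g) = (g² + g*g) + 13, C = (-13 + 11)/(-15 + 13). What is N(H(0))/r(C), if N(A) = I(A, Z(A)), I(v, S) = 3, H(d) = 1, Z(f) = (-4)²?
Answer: ⅕ ≈ 0.20000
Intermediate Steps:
Z(f) = 16
C = 1 (C = -2/(-2) = -2*(-½) = 1)
N(A) = 3
r(g) = 13 + 2*g² (r(g) = (g² + g²) + 13 = 2*g² + 13 = 13 + 2*g²)
N(H(0))/r(C) = 3/(13 + 2*1²) = 3/(13 + 2*1) = 3/(13 + 2) = 3/15 = 3*(1/15) = ⅕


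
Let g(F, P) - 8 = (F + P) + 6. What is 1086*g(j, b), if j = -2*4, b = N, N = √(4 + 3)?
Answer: 6516 + 1086*√7 ≈ 9389.3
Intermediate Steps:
N = √7 ≈ 2.6458
b = √7 ≈ 2.6458
j = -8
g(F, P) = 14 + F + P (g(F, P) = 8 + ((F + P) + 6) = 8 + (6 + F + P) = 14 + F + P)
1086*g(j, b) = 1086*(14 - 8 + √7) = 1086*(6 + √7) = 6516 + 1086*√7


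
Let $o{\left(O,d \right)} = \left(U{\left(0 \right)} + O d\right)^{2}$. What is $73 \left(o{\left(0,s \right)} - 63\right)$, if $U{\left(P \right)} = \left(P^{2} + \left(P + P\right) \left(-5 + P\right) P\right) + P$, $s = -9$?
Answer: $-4599$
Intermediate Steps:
$U{\left(P \right)} = P + P^{2} + 2 P^{2} \left(-5 + P\right)$ ($U{\left(P \right)} = \left(P^{2} + 2 P \left(-5 + P\right) P\right) + P = \left(P^{2} + 2 P^{2} \left(-5 + P\right)\right) + P = P + P^{2} + 2 P^{2} \left(-5 + P\right)$)
$o{\left(O,d \right)} = O^{2} d^{2}$ ($o{\left(O,d \right)} = \left(0 \left(1 - 0 + 2 \cdot 0^{2}\right) + O d\right)^{2} = \left(0 \left(1 + 0 + 2 \cdot 0\right) + O d\right)^{2} = \left(0 \left(1 + 0 + 0\right) + O d\right)^{2} = \left(0 \cdot 1 + O d\right)^{2} = \left(0 + O d\right)^{2} = \left(O d\right)^{2} = O^{2} d^{2}$)
$73 \left(o{\left(0,s \right)} - 63\right) = 73 \left(0^{2} \left(-9\right)^{2} - 63\right) = 73 \left(0 \cdot 81 - 63\right) = 73 \left(0 - 63\right) = 73 \left(-63\right) = -4599$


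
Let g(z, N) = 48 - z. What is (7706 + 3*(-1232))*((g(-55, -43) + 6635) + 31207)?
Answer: 152159450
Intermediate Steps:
(7706 + 3*(-1232))*((g(-55, -43) + 6635) + 31207) = (7706 + 3*(-1232))*(((48 - 1*(-55)) + 6635) + 31207) = (7706 - 3696)*(((48 + 55) + 6635) + 31207) = 4010*((103 + 6635) + 31207) = 4010*(6738 + 31207) = 4010*37945 = 152159450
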